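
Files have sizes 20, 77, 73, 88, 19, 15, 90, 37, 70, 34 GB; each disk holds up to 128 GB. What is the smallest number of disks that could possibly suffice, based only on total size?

Total size = 20 + 77 + 73 + 88 + 19 + 15 + 90 + 37 + 70 + 34 = 523 GB.
⌈523 / 128⌉ = 5.

5 disks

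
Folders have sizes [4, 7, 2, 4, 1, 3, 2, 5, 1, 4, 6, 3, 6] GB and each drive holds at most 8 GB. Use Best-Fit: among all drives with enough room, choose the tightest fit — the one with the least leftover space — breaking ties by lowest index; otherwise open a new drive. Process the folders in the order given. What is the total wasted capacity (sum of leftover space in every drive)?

drive 1: place 4 GB, 4 GB left
drive 2: place 7 GB, 1 GB left
drive 1: place 2 GB, 2 GB left
drive 3: place 4 GB, 4 GB left
drive 2: place 1 GB, 0 GB left
drive 3: place 3 GB, 1 GB left
drive 1: place 2 GB, 0 GB left
drive 4: place 5 GB, 3 GB left
drive 3: place 1 GB, 0 GB left
drive 5: place 4 GB, 4 GB left
drive 6: place 6 GB, 2 GB left
drive 4: place 3 GB, 0 GB left
drive 7: place 6 GB, 2 GB left
7 drives × 8 GB = 56 GB; used 48 GB; unused 8 GB.

8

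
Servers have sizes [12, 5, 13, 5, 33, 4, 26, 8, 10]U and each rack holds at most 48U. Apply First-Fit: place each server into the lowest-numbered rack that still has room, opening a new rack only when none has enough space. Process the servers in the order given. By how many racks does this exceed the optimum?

First-Fit: [12,5,13,5,4,8] [33,10] [26] → 3 racks.
Total size 116U; any packing needs at least ⌈116/48⌉ = 3 racks.
So 3 is already optimal.

0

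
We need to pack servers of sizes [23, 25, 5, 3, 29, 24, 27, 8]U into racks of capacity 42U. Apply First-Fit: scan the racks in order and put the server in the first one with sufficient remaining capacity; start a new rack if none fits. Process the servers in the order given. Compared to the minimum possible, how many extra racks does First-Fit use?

0

First-Fit: [23,5,3,8] [25] [29] [24] [27] → 5 racks.
5 servers exceed 21U (half the capacity), and no two of those can share a rack, so at least 5 racks are needed.
So 5 is already optimal.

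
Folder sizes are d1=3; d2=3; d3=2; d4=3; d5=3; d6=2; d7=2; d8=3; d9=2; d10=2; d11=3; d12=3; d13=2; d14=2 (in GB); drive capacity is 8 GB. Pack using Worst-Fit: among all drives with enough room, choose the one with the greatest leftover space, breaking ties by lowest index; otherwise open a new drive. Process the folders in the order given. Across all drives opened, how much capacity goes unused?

drive 1: place d1 (3 GB), 5 GB left
drive 1: place d2 (3 GB), 2 GB left
drive 1: place d3 (2 GB), 0 GB left
drive 2: place d4 (3 GB), 5 GB left
drive 2: place d5 (3 GB), 2 GB left
drive 2: place d6 (2 GB), 0 GB left
drive 3: place d7 (2 GB), 6 GB left
drive 3: place d8 (3 GB), 3 GB left
drive 3: place d9 (2 GB), 1 GB left
drive 4: place d10 (2 GB), 6 GB left
drive 4: place d11 (3 GB), 3 GB left
drive 4: place d12 (3 GB), 0 GB left
drive 5: place d13 (2 GB), 6 GB left
drive 5: place d14 (2 GB), 4 GB left
5 drives × 8 GB = 40 GB; used 35 GB; unused 5 GB.

5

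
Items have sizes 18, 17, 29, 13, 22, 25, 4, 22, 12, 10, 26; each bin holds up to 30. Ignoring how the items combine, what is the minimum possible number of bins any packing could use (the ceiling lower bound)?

7

Total size = 18 + 17 + 29 + 13 + 22 + 25 + 4 + 22 + 12 + 10 + 26 = 198.
⌈198 / 30⌉ = 7.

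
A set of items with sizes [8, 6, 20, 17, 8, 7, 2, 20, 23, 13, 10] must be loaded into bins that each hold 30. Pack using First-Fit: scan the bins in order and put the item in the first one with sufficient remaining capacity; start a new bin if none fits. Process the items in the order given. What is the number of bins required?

Put 8 in bin 1; 22 remain.
Put 6 in bin 1; 16 remain.
Put 20 in bin 2; 10 remain.
Put 17 in bin 3; 13 remain.
Put 8 in bin 1; 8 remain.
Put 7 in bin 1; 1 remain.
Put 2 in bin 2; 8 remain.
Put 20 in bin 4; 10 remain.
Put 23 in bin 5; 7 remain.
Put 13 in bin 3; 0 remain.
Put 10 in bin 4; 0 remain.

5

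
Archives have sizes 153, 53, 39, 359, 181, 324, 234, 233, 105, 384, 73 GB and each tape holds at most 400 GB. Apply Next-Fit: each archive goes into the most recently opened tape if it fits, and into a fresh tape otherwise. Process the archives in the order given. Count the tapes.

8 tapes

tape 1: place 153 GB, 247 GB left
tape 1: place 53 GB, 194 GB left
tape 1: place 39 GB, 155 GB left
tape 2: place 359 GB, 41 GB left
tape 3: place 181 GB, 219 GB left
tape 4: place 324 GB, 76 GB left
tape 5: place 234 GB, 166 GB left
tape 6: place 233 GB, 167 GB left
tape 6: place 105 GB, 62 GB left
tape 7: place 384 GB, 16 GB left
tape 8: place 73 GB, 327 GB left
Final tapes: [153,53,39] [359] [181] [324] [234] [233,105] [384] [73].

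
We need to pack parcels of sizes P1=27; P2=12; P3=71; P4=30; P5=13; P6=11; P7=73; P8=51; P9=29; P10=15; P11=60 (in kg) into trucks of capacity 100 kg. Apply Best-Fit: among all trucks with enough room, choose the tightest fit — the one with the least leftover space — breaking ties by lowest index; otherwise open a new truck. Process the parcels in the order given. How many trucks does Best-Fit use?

5 trucks

P1 (27 kg) → truck 1 (remaining 73 kg)
P2 (12 kg) → truck 1 (remaining 61 kg)
P3 (71 kg) → truck 2 (remaining 29 kg)
P4 (30 kg) → truck 1 (remaining 31 kg)
P5 (13 kg) → truck 2 (remaining 16 kg)
P6 (11 kg) → truck 2 (remaining 5 kg)
P7 (73 kg) → truck 3 (remaining 27 kg)
P8 (51 kg) → truck 4 (remaining 49 kg)
P9 (29 kg) → truck 1 (remaining 2 kg)
P10 (15 kg) → truck 3 (remaining 12 kg)
P11 (60 kg) → truck 5 (remaining 40 kg)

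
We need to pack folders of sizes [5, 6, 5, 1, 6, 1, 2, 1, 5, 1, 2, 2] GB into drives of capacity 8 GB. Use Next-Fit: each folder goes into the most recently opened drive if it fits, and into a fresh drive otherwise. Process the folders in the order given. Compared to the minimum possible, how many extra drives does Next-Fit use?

Next-Fit: [5] [6] [5,1] [6,1] [2,1,5] [1,2,2] → 6 drives.
Total size 37 GB; any packing needs at least ⌈37/8⌉ = 5 drives.
An optimal packing achieves that bound: [6,2] [6,2] [5,2,1] [5,1,1,1] [5] → 5 drives.
Excess: 6 − 5 = 1.

1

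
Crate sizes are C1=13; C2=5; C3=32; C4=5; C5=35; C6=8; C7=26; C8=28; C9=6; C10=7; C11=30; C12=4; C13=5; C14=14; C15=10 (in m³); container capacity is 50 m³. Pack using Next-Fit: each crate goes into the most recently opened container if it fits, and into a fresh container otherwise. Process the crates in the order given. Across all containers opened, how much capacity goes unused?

C1 (13 m³) → container 1 (remaining 37 m³)
C2 (5 m³) → container 1 (remaining 32 m³)
C3 (32 m³) → container 1 (remaining 0 m³)
C4 (5 m³) → container 2 (remaining 45 m³)
C5 (35 m³) → container 2 (remaining 10 m³)
C6 (8 m³) → container 2 (remaining 2 m³)
C7 (26 m³) → container 3 (remaining 24 m³)
C8 (28 m³) → container 4 (remaining 22 m³)
C9 (6 m³) → container 4 (remaining 16 m³)
C10 (7 m³) → container 4 (remaining 9 m³)
C11 (30 m³) → container 5 (remaining 20 m³)
C12 (4 m³) → container 5 (remaining 16 m³)
C13 (5 m³) → container 5 (remaining 11 m³)
C14 (14 m³) → container 6 (remaining 36 m³)
C15 (10 m³) → container 6 (remaining 26 m³)
6 containers × 50 m³ = 300 m³; used 228 m³; unused 72 m³.

72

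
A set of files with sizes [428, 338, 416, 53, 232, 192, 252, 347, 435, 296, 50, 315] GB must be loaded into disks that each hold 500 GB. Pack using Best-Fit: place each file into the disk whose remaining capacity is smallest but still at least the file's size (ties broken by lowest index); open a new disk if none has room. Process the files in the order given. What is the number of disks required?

428 GB → disk 1 (remaining 72 GB)
338 GB → disk 2 (remaining 162 GB)
416 GB → disk 3 (remaining 84 GB)
53 GB → disk 1 (remaining 19 GB)
232 GB → disk 4 (remaining 268 GB)
192 GB → disk 4 (remaining 76 GB)
252 GB → disk 5 (remaining 248 GB)
347 GB → disk 6 (remaining 153 GB)
435 GB → disk 7 (remaining 65 GB)
296 GB → disk 8 (remaining 204 GB)
50 GB → disk 7 (remaining 15 GB)
315 GB → disk 9 (remaining 185 GB)

9 disks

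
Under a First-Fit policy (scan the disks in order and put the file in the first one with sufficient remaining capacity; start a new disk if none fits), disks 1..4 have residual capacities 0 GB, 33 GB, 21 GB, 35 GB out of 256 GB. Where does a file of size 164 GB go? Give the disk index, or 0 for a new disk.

No disk has ≥ 164 GB free, so a new disk is opened.

0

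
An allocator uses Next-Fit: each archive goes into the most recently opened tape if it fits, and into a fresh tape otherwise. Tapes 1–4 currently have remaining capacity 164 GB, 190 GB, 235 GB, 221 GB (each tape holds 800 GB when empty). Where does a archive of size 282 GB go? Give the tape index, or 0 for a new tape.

Next-Fit only looks at tape 4, which has 221 GB free.
282 GB does not fit, so a new tape is opened.

0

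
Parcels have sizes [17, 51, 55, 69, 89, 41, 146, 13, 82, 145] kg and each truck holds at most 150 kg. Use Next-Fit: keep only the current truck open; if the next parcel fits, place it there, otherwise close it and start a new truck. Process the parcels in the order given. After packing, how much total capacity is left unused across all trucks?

192

17 kg → truck 1 (remaining 133 kg)
51 kg → truck 1 (remaining 82 kg)
55 kg → truck 1 (remaining 27 kg)
69 kg → truck 2 (remaining 81 kg)
89 kg → truck 3 (remaining 61 kg)
41 kg → truck 3 (remaining 20 kg)
146 kg → truck 4 (remaining 4 kg)
13 kg → truck 5 (remaining 137 kg)
82 kg → truck 5 (remaining 55 kg)
145 kg → truck 6 (remaining 5 kg)
6 trucks × 150 kg = 900 kg; used 708 kg; unused 192 kg.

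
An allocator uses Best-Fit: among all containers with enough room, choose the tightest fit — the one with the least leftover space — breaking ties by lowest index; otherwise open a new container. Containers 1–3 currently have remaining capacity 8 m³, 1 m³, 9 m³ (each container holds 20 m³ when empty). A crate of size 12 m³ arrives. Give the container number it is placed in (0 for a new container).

No container has ≥ 12 m³ free, so a new container is opened.

0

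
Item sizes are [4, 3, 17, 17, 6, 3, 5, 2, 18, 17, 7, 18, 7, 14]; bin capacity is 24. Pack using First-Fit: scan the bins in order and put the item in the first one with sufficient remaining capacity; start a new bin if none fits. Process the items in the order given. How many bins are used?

Put 4 in bin 1; 20 remain.
Put 3 in bin 1; 17 remain.
Put 17 in bin 1; 0 remain.
Put 17 in bin 2; 7 remain.
Put 6 in bin 2; 1 remain.
Put 3 in bin 3; 21 remain.
Put 5 in bin 3; 16 remain.
Put 2 in bin 3; 14 remain.
Put 18 in bin 4; 6 remain.
Put 17 in bin 5; 7 remain.
Put 7 in bin 3; 7 remain.
Put 18 in bin 6; 6 remain.
Put 7 in bin 3; 0 remain.
Put 14 in bin 7; 10 remain.

7 bins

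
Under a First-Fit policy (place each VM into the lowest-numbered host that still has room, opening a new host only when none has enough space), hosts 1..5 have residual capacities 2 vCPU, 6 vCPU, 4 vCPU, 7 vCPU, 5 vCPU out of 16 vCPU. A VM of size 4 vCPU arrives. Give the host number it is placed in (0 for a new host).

2

Hosts with room: host 2 (6 vCPU), host 3 (4 vCPU), host 4 (7 vCPU), host 5 (5 vCPU).
The first with room is host 2.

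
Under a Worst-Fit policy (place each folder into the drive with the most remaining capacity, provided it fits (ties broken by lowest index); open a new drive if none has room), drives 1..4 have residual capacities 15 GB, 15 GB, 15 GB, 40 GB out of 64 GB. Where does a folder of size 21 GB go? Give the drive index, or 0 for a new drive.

4

Drives with room: drive 4 (40 GB).
Most room is drive 4 with 40 GB free.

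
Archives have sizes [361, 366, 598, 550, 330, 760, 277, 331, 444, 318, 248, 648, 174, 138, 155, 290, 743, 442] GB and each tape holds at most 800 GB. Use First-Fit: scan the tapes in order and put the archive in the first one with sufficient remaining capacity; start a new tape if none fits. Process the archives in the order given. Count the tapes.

10

Put 361 GB in tape 1; 439 GB remain.
Put 366 GB in tape 1; 73 GB remain.
Put 598 GB in tape 2; 202 GB remain.
Put 550 GB in tape 3; 250 GB remain.
Put 330 GB in tape 4; 470 GB remain.
Put 760 GB in tape 5; 40 GB remain.
Put 277 GB in tape 4; 193 GB remain.
Put 331 GB in tape 6; 469 GB remain.
Put 444 GB in tape 6; 25 GB remain.
Put 318 GB in tape 7; 482 GB remain.
Put 248 GB in tape 3; 2 GB remain.
Put 648 GB in tape 8; 152 GB remain.
Put 174 GB in tape 2; 28 GB remain.
Put 138 GB in tape 4; 55 GB remain.
Put 155 GB in tape 7; 327 GB remain.
Put 290 GB in tape 7; 37 GB remain.
Put 743 GB in tape 9; 57 GB remain.
Put 442 GB in tape 10; 358 GB remain.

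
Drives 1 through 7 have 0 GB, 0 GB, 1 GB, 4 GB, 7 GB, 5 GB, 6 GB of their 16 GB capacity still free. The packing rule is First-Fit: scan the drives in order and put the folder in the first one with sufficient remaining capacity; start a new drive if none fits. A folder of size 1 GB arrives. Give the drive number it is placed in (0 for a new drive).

3

Drives with room: drive 3 (1 GB), drive 4 (4 GB), drive 5 (7 GB), drive 6 (5 GB), drive 7 (6 GB).
The first with room is drive 3.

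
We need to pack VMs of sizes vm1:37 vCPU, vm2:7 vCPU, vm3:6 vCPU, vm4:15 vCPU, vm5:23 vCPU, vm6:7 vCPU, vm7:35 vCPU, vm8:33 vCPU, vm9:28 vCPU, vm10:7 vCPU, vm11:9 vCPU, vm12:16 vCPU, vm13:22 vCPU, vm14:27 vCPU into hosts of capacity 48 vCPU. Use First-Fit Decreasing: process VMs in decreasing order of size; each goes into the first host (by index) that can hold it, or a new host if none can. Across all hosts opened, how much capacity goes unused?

16

Sorted descending: 37, 35, 33, 28, 27, 23, 22, 16, 15, 9, 7, 7, 7, 6.
37 vCPU → host 1 (remaining 11 vCPU)
35 vCPU → host 2 (remaining 13 vCPU)
33 vCPU → host 3 (remaining 15 vCPU)
28 vCPU → host 4 (remaining 20 vCPU)
27 vCPU → host 5 (remaining 21 vCPU)
23 vCPU → host 6 (remaining 25 vCPU)
22 vCPU → host 6 (remaining 3 vCPU)
16 vCPU → host 4 (remaining 4 vCPU)
15 vCPU → host 3 (remaining 0 vCPU)
9 vCPU → host 1 (remaining 2 vCPU)
7 vCPU → host 2 (remaining 6 vCPU)
7 vCPU → host 5 (remaining 14 vCPU)
7 vCPU → host 5 (remaining 7 vCPU)
6 vCPU → host 2 (remaining 0 vCPU)
6 hosts × 48 vCPU = 288 vCPU; used 272 vCPU; unused 16 vCPU.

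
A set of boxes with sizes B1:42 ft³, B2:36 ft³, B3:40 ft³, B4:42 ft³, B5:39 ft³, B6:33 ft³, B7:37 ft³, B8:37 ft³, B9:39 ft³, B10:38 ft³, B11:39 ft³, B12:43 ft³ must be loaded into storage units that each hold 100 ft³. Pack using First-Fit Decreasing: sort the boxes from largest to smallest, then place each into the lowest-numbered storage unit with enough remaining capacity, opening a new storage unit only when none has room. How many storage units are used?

6 storage units

Sorted descending: 43, 42, 42, 40, 39, 39, 39, 38, 37, 37, 36, 33.
storage unit 1: place 43 ft³, 57 ft³ left
storage unit 1: place 42 ft³, 15 ft³ left
storage unit 2: place 42 ft³, 58 ft³ left
storage unit 2: place 40 ft³, 18 ft³ left
storage unit 3: place 39 ft³, 61 ft³ left
storage unit 3: place 39 ft³, 22 ft³ left
storage unit 4: place 39 ft³, 61 ft³ left
storage unit 4: place 38 ft³, 23 ft³ left
storage unit 5: place 37 ft³, 63 ft³ left
storage unit 5: place 37 ft³, 26 ft³ left
storage unit 6: place 36 ft³, 64 ft³ left
storage unit 6: place 33 ft³, 31 ft³ left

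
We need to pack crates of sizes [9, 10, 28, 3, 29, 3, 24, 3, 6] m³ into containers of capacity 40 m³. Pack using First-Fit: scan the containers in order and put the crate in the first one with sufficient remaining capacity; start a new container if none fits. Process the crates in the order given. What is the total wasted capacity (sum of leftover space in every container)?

45

Put 9 m³ in container 1; 31 m³ remain.
Put 10 m³ in container 1; 21 m³ remain.
Put 28 m³ in container 2; 12 m³ remain.
Put 3 m³ in container 1; 18 m³ remain.
Put 29 m³ in container 3; 11 m³ remain.
Put 3 m³ in container 1; 15 m³ remain.
Put 24 m³ in container 4; 16 m³ remain.
Put 3 m³ in container 1; 12 m³ remain.
Put 6 m³ in container 1; 6 m³ remain.
4 containers × 40 m³ = 160 m³; used 115 m³; unused 45 m³.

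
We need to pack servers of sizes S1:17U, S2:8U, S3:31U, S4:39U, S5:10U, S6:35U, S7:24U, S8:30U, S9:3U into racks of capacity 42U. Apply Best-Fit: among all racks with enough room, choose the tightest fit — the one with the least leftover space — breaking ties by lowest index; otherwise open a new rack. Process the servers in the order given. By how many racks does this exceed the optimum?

1

Best-Fit: [17,8] [31,10] [39,3] [35] [24] [30] → 6 racks.
Total size 197U; any packing needs at least ⌈197/42⌉ = 5 racks.
An optimal packing achieves that bound: [39,3] [35] [31,10] [30,8] [24,17] → 5 racks.
Excess: 6 − 5 = 1.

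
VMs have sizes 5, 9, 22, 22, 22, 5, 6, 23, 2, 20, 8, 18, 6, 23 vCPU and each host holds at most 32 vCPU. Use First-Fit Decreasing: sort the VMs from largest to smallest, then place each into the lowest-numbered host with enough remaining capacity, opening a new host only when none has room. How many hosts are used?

Sorted descending: 23, 23, 22, 22, 22, 20, 18, 9, 8, 6, 6, 5, 5, 2.
host 1: place 23 vCPU, 9 vCPU left
host 2: place 23 vCPU, 9 vCPU left
host 3: place 22 vCPU, 10 vCPU left
host 4: place 22 vCPU, 10 vCPU left
host 5: place 22 vCPU, 10 vCPU left
host 6: place 20 vCPU, 12 vCPU left
host 7: place 18 vCPU, 14 vCPU left
host 1: place 9 vCPU, 0 vCPU left
host 2: place 8 vCPU, 1 vCPU left
host 3: place 6 vCPU, 4 vCPU left
host 4: place 6 vCPU, 4 vCPU left
host 5: place 5 vCPU, 5 vCPU left
host 5: place 5 vCPU, 0 vCPU left
host 3: place 2 vCPU, 2 vCPU left

7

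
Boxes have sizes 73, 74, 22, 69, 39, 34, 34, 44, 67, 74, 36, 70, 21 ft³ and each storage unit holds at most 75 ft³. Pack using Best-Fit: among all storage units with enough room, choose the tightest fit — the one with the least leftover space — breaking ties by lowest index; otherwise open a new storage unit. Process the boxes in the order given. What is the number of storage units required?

storage unit 1: place 73 ft³, 2 ft³ left
storage unit 2: place 74 ft³, 1 ft³ left
storage unit 3: place 22 ft³, 53 ft³ left
storage unit 4: place 69 ft³, 6 ft³ left
storage unit 3: place 39 ft³, 14 ft³ left
storage unit 5: place 34 ft³, 41 ft³ left
storage unit 5: place 34 ft³, 7 ft³ left
storage unit 6: place 44 ft³, 31 ft³ left
storage unit 7: place 67 ft³, 8 ft³ left
storage unit 8: place 74 ft³, 1 ft³ left
storage unit 9: place 36 ft³, 39 ft³ left
storage unit 10: place 70 ft³, 5 ft³ left
storage unit 6: place 21 ft³, 10 ft³ left

10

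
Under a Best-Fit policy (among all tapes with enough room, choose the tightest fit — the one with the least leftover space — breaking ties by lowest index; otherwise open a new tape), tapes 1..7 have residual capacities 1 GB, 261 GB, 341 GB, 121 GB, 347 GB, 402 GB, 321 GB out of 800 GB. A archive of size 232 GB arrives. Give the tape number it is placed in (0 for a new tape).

2

Tapes with room: tape 2 (261 GB), tape 3 (341 GB), tape 5 (347 GB), tape 6 (402 GB), tape 7 (321 GB).
Tightest fit is tape 2 with 261 GB free.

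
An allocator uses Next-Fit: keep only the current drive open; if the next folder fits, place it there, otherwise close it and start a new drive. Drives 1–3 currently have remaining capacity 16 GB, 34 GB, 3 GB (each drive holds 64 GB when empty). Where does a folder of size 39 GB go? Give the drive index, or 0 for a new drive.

0

Next-Fit only looks at drive 3, which has 3 GB free.
39 GB does not fit, so a new drive is opened.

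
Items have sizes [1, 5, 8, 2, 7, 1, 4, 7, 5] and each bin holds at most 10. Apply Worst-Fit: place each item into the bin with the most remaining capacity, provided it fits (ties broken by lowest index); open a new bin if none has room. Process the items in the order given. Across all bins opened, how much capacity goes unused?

Put 1 in bin 1; 9 remain.
Put 5 in bin 1; 4 remain.
Put 8 in bin 2; 2 remain.
Put 2 in bin 1; 2 remain.
Put 7 in bin 3; 3 remain.
Put 1 in bin 3; 2 remain.
Put 4 in bin 4; 6 remain.
Put 7 in bin 5; 3 remain.
Put 5 in bin 4; 1 remain.
5 bins × 10 = 50; used 40; unused 10.

10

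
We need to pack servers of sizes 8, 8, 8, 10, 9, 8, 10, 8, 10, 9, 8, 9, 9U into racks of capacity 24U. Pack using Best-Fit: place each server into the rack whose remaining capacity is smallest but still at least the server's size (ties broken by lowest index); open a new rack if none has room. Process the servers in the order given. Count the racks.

8U → rack 1 (remaining 16U)
8U → rack 1 (remaining 8U)
8U → rack 1 (remaining 0U)
10U → rack 2 (remaining 14U)
9U → rack 2 (remaining 5U)
8U → rack 3 (remaining 16U)
10U → rack 3 (remaining 6U)
8U → rack 4 (remaining 16U)
10U → rack 4 (remaining 6U)
9U → rack 5 (remaining 15U)
8U → rack 5 (remaining 7U)
9U → rack 6 (remaining 15U)
9U → rack 6 (remaining 6U)
Final racks: [8,8,8] [10,9] [8,10] [8,10] [9,8] [9,9].

6 racks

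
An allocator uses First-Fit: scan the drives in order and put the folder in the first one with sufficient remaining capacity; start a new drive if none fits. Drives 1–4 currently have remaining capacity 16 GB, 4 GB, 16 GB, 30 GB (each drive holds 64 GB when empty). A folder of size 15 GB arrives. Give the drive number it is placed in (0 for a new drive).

Drives with room: drive 1 (16 GB), drive 3 (16 GB), drive 4 (30 GB).
The first with room is drive 1.

1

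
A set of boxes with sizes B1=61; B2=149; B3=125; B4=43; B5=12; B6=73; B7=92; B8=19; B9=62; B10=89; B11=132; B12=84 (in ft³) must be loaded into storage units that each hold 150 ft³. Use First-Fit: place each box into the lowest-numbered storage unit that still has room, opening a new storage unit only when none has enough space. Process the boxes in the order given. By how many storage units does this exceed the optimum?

First-Fit: [61,43,12,19] [149] [125] [73,62] [92] [89] [132] [84] → 8 storage units.
Total size 941 ft³; any packing needs at least ⌈941/150⌉ = 7 storage units.
An optimal packing achieves that bound: [149] [132,12] [125,19] [92,43] [89,61] [84,62] [73] → 7 storage units.
Excess: 8 − 7 = 1.

1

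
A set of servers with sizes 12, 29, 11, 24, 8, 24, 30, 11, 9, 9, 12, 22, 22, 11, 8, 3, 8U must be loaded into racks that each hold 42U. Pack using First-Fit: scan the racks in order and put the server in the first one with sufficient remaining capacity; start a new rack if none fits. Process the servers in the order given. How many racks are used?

Put 12U in rack 1; 30U remain.
Put 29U in rack 1; 1U remain.
Put 11U in rack 2; 31U remain.
Put 24U in rack 2; 7U remain.
Put 8U in rack 3; 34U remain.
Put 24U in rack 3; 10U remain.
Put 30U in rack 4; 12U remain.
Put 11U in rack 4; 1U remain.
Put 9U in rack 3; 1U remain.
Put 9U in rack 5; 33U remain.
Put 12U in rack 5; 21U remain.
Put 22U in rack 6; 20U remain.
Put 22U in rack 7; 20U remain.
Put 11U in rack 5; 10U remain.
Put 8U in rack 5; 2U remain.
Put 3U in rack 2; 4U remain.
Put 8U in rack 6; 12U remain.
Final racks: [12,29] [11,24,3] [8,24,9] [30,11] [9,12,11,8] [22,8] [22].

7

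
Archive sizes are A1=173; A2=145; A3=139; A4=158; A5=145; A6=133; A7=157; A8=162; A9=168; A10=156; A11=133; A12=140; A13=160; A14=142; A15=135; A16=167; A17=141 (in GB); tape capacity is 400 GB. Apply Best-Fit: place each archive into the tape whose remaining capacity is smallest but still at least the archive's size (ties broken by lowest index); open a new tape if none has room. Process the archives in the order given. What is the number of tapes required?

tape 1: place A1 (173 GB), 227 GB left
tape 1: place A2 (145 GB), 82 GB left
tape 2: place A3 (139 GB), 261 GB left
tape 2: place A4 (158 GB), 103 GB left
tape 3: place A5 (145 GB), 255 GB left
tape 3: place A6 (133 GB), 122 GB left
tape 4: place A7 (157 GB), 243 GB left
tape 4: place A8 (162 GB), 81 GB left
tape 5: place A9 (168 GB), 232 GB left
tape 5: place A10 (156 GB), 76 GB left
tape 6: place A11 (133 GB), 267 GB left
tape 6: place A12 (140 GB), 127 GB left
tape 7: place A13 (160 GB), 240 GB left
tape 7: place A14 (142 GB), 98 GB left
tape 8: place A15 (135 GB), 265 GB left
tape 8: place A16 (167 GB), 98 GB left
tape 9: place A17 (141 GB), 259 GB left
Final tapes: [173,145] [139,158] [145,133] [157,162] [168,156] [133,140] [160,142] [135,167] [141].

9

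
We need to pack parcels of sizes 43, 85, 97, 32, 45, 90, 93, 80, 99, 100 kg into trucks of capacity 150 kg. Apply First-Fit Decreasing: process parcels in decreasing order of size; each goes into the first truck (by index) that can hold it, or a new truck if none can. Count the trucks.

Sorted descending: 100, 99, 97, 93, 90, 85, 80, 45, 43, 32.
truck 1: place 100 kg, 50 kg left
truck 2: place 99 kg, 51 kg left
truck 3: place 97 kg, 53 kg left
truck 4: place 93 kg, 57 kg left
truck 5: place 90 kg, 60 kg left
truck 6: place 85 kg, 65 kg left
truck 7: place 80 kg, 70 kg left
truck 1: place 45 kg, 5 kg left
truck 2: place 43 kg, 8 kg left
truck 3: place 32 kg, 21 kg left
Final trucks: [100,45] [99,43] [97,32] [93] [90] [85] [80].

7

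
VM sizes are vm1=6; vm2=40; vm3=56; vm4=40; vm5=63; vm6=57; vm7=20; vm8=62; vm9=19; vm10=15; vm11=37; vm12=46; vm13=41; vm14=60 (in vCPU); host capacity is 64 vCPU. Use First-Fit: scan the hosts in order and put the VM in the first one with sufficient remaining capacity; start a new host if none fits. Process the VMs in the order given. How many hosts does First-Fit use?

10

host 1: place vm1 (6 vCPU), 58 vCPU left
host 1: place vm2 (40 vCPU), 18 vCPU left
host 2: place vm3 (56 vCPU), 8 vCPU left
host 3: place vm4 (40 vCPU), 24 vCPU left
host 4: place vm5 (63 vCPU), 1 vCPU left
host 5: place vm6 (57 vCPU), 7 vCPU left
host 3: place vm7 (20 vCPU), 4 vCPU left
host 6: place vm8 (62 vCPU), 2 vCPU left
host 7: place vm9 (19 vCPU), 45 vCPU left
host 1: place vm10 (15 vCPU), 3 vCPU left
host 7: place vm11 (37 vCPU), 8 vCPU left
host 8: place vm12 (46 vCPU), 18 vCPU left
host 9: place vm13 (41 vCPU), 23 vCPU left
host 10: place vm14 (60 vCPU), 4 vCPU left
Final hosts: [6,40,15] [56] [40,20] [63] [57] [62] [19,37] [46] [41] [60].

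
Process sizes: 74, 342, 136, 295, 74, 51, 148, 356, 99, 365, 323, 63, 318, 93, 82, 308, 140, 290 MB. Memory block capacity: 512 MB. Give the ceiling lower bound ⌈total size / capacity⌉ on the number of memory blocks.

Total size = 74 + 342 + 136 + 295 + 74 + 51 + 148 + 356 + 99 + 365 + 323 + 63 + 318 + 93 + 82 + 308 + 140 + 290 = 3557 MB.
⌈3557 / 512⌉ = 7.

7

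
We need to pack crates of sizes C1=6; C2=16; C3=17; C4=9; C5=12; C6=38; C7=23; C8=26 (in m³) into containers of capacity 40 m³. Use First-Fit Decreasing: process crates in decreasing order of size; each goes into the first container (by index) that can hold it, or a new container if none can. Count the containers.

4 containers

Sorted descending: 38, 26, 23, 17, 16, 12, 9, 6.
Put 38 m³ in container 1; 2 m³ remain.
Put 26 m³ in container 2; 14 m³ remain.
Put 23 m³ in container 3; 17 m³ remain.
Put 17 m³ in container 3; 0 m³ remain.
Put 16 m³ in container 4; 24 m³ remain.
Put 12 m³ in container 2; 2 m³ remain.
Put 9 m³ in container 4; 15 m³ remain.
Put 6 m³ in container 4; 9 m³ remain.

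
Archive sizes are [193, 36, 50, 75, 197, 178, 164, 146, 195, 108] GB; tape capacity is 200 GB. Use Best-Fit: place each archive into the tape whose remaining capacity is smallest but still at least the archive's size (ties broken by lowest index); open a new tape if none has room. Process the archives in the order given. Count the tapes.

193 GB → tape 1 (remaining 7 GB)
36 GB → tape 2 (remaining 164 GB)
50 GB → tape 2 (remaining 114 GB)
75 GB → tape 2 (remaining 39 GB)
197 GB → tape 3 (remaining 3 GB)
178 GB → tape 4 (remaining 22 GB)
164 GB → tape 5 (remaining 36 GB)
146 GB → tape 6 (remaining 54 GB)
195 GB → tape 7 (remaining 5 GB)
108 GB → tape 8 (remaining 92 GB)

8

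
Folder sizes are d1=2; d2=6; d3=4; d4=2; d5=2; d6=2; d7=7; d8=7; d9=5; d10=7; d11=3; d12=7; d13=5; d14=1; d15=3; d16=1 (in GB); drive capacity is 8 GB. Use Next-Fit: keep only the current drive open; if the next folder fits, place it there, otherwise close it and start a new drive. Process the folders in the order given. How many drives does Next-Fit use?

11

d1 (2 GB) → drive 1 (remaining 6 GB)
d2 (6 GB) → drive 1 (remaining 0 GB)
d3 (4 GB) → drive 2 (remaining 4 GB)
d4 (2 GB) → drive 2 (remaining 2 GB)
d5 (2 GB) → drive 2 (remaining 0 GB)
d6 (2 GB) → drive 3 (remaining 6 GB)
d7 (7 GB) → drive 4 (remaining 1 GB)
d8 (7 GB) → drive 5 (remaining 1 GB)
d9 (5 GB) → drive 6 (remaining 3 GB)
d10 (7 GB) → drive 7 (remaining 1 GB)
d11 (3 GB) → drive 8 (remaining 5 GB)
d12 (7 GB) → drive 9 (remaining 1 GB)
d13 (5 GB) → drive 10 (remaining 3 GB)
d14 (1 GB) → drive 10 (remaining 2 GB)
d15 (3 GB) → drive 11 (remaining 5 GB)
d16 (1 GB) → drive 11 (remaining 4 GB)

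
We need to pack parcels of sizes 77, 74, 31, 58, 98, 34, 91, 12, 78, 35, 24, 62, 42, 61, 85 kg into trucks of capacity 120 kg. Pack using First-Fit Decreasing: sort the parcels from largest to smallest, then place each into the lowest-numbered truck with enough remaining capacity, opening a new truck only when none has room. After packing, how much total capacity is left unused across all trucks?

Sorted descending: 98, 91, 85, 78, 77, 74, 62, 61, 58, 42, 35, 34, 31, 24, 12.
truck 1: place 98 kg, 22 kg left
truck 2: place 91 kg, 29 kg left
truck 3: place 85 kg, 35 kg left
truck 4: place 78 kg, 42 kg left
truck 5: place 77 kg, 43 kg left
truck 6: place 74 kg, 46 kg left
truck 7: place 62 kg, 58 kg left
truck 8: place 61 kg, 59 kg left
truck 7: place 58 kg, 0 kg left
truck 4: place 42 kg, 0 kg left
truck 3: place 35 kg, 0 kg left
truck 5: place 34 kg, 9 kg left
truck 6: place 31 kg, 15 kg left
truck 2: place 24 kg, 5 kg left
truck 1: place 12 kg, 10 kg left
8 trucks × 120 kg = 960 kg; used 862 kg; unused 98 kg.

98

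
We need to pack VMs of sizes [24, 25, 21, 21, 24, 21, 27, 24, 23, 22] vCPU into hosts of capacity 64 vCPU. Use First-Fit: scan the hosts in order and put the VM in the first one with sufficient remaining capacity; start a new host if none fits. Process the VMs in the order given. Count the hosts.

host 1: place 24 vCPU, 40 vCPU left
host 1: place 25 vCPU, 15 vCPU left
host 2: place 21 vCPU, 43 vCPU left
host 2: place 21 vCPU, 22 vCPU left
host 3: place 24 vCPU, 40 vCPU left
host 2: place 21 vCPU, 1 vCPU left
host 3: place 27 vCPU, 13 vCPU left
host 4: place 24 vCPU, 40 vCPU left
host 4: place 23 vCPU, 17 vCPU left
host 5: place 22 vCPU, 42 vCPU left

5 hosts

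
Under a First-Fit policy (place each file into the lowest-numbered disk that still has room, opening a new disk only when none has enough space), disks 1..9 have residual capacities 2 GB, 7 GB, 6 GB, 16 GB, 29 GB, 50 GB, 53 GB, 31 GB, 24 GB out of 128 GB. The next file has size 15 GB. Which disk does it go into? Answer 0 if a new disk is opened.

Disks with room: disk 4 (16 GB), disk 5 (29 GB), disk 6 (50 GB), disk 7 (53 GB), disk 8 (31 GB), disk 9 (24 GB).
The first with room is disk 4.

4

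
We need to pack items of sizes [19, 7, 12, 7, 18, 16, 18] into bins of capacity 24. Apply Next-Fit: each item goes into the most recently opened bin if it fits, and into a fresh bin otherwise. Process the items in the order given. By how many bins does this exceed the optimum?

Next-Fit: [19] [7,12] [7] [18] [16] [18] → 6 bins.
Total size 97; any packing needs at least ⌈97/24⌉ = 5 bins.
An optimal packing achieves that bound: [19] [18] [18] [16,7] [12,7] → 5 bins.
Excess: 6 − 5 = 1.

1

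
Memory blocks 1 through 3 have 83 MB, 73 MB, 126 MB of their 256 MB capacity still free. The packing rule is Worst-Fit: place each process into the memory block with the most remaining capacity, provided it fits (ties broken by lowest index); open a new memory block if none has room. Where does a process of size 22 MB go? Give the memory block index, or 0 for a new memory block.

3

Memory blocks with room: memory block 1 (83 MB), memory block 2 (73 MB), memory block 3 (126 MB).
Most room is memory block 3 with 126 MB free.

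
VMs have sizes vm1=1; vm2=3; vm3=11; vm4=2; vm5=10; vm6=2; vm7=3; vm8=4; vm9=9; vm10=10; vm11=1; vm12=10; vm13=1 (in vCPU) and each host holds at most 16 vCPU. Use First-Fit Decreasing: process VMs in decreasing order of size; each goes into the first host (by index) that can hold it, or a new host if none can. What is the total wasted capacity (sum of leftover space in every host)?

Sorted descending: 11, 10, 10, 10, 9, 4, 3, 3, 2, 2, 1, 1, 1.
11 vCPU → host 1 (remaining 5 vCPU)
10 vCPU → host 2 (remaining 6 vCPU)
10 vCPU → host 3 (remaining 6 vCPU)
10 vCPU → host 4 (remaining 6 vCPU)
9 vCPU → host 5 (remaining 7 vCPU)
4 vCPU → host 1 (remaining 1 vCPU)
3 vCPU → host 2 (remaining 3 vCPU)
3 vCPU → host 2 (remaining 0 vCPU)
2 vCPU → host 3 (remaining 4 vCPU)
2 vCPU → host 3 (remaining 2 vCPU)
1 vCPU → host 1 (remaining 0 vCPU)
1 vCPU → host 3 (remaining 1 vCPU)
1 vCPU → host 3 (remaining 0 vCPU)
5 hosts × 16 vCPU = 80 vCPU; used 67 vCPU; unused 13 vCPU.

13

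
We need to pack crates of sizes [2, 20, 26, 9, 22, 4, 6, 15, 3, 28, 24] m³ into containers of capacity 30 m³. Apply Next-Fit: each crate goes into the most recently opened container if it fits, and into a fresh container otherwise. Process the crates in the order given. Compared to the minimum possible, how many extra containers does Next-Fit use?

Next-Fit: [2,20] [26] [9] [22,4] [6,15,3] [28] [24] → 7 containers.
Total size 159 m³; any packing needs at least ⌈159/30⌉ = 6 containers.
An optimal packing achieves that bound: [28,2] [26,4] [24,6] [22,3] [20,9] [15] → 6 containers.
Excess: 7 − 6 = 1.

1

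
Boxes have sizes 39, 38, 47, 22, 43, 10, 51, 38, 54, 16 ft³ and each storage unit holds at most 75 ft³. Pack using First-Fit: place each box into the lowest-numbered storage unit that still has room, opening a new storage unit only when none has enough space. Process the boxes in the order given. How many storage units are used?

39 ft³ → storage unit 1 (remaining 36 ft³)
38 ft³ → storage unit 2 (remaining 37 ft³)
47 ft³ → storage unit 3 (remaining 28 ft³)
22 ft³ → storage unit 1 (remaining 14 ft³)
43 ft³ → storage unit 4 (remaining 32 ft³)
10 ft³ → storage unit 1 (remaining 4 ft³)
51 ft³ → storage unit 5 (remaining 24 ft³)
38 ft³ → storage unit 6 (remaining 37 ft³)
54 ft³ → storage unit 7 (remaining 21 ft³)
16 ft³ → storage unit 2 (remaining 21 ft³)

7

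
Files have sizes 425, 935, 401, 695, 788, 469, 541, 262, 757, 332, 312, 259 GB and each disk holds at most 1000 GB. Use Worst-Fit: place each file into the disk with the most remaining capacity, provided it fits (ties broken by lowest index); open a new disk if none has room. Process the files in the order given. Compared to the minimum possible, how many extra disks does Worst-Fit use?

Worst-Fit: [425,401] [935] [695] [788] [469,262] [541,332] [757] [312,259] → 8 disks.
Total size 6176 GB; any packing needs at least ⌈6176/1000⌉ = 7 disks.
An optimal packing achieves that bound: [935] [788] [757] [695,262] [541,425] [469,401] [332,312,259] → 7 disks.
Excess: 8 − 7 = 1.

1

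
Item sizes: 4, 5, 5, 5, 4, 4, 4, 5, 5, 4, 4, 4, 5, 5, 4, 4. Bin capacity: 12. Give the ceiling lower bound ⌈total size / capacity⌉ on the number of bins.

6 bins

Total size = 4 + 5 + 5 + 5 + 4 + 4 + 4 + 5 + 5 + 4 + 4 + 4 + 5 + 5 + 4 + 4 = 71.
⌈71 / 12⌉ = 6.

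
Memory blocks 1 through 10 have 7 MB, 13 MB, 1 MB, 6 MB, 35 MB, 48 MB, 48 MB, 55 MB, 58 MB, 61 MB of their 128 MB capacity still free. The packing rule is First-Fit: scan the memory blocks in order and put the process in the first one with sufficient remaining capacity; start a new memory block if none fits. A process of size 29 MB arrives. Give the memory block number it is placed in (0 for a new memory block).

Memory blocks with room: memory block 5 (35 MB), memory block 6 (48 MB), memory block 7 (48 MB), memory block 8 (55 MB), memory block 9 (58 MB), memory block 10 (61 MB).
The first with room is memory block 5.

5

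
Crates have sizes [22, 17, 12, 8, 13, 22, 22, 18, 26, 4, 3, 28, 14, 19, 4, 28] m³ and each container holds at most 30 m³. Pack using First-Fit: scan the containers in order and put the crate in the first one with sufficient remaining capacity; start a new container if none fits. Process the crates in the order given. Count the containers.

container 1: place 22 m³, 8 m³ left
container 2: place 17 m³, 13 m³ left
container 2: place 12 m³, 1 m³ left
container 1: place 8 m³, 0 m³ left
container 3: place 13 m³, 17 m³ left
container 4: place 22 m³, 8 m³ left
container 5: place 22 m³, 8 m³ left
container 6: place 18 m³, 12 m³ left
container 7: place 26 m³, 4 m³ left
container 3: place 4 m³, 13 m³ left
container 3: place 3 m³, 10 m³ left
container 8: place 28 m³, 2 m³ left
container 9: place 14 m³, 16 m³ left
container 10: place 19 m³, 11 m³ left
container 3: place 4 m³, 6 m³ left
container 11: place 28 m³, 2 m³ left

11 containers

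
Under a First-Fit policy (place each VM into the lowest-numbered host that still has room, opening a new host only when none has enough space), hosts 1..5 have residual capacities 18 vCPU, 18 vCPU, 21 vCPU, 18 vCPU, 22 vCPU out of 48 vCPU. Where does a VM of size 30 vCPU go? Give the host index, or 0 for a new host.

No host has ≥ 30 vCPU free, so a new host is opened.

0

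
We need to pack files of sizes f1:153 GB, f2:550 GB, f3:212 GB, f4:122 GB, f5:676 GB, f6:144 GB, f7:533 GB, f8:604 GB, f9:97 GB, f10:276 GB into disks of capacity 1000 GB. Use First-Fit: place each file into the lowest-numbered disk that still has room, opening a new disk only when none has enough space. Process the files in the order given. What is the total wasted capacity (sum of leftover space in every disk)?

633

disk 1: place f1 (153 GB), 847 GB left
disk 1: place f2 (550 GB), 297 GB left
disk 1: place f3 (212 GB), 85 GB left
disk 2: place f4 (122 GB), 878 GB left
disk 2: place f5 (676 GB), 202 GB left
disk 2: place f6 (144 GB), 58 GB left
disk 3: place f7 (533 GB), 467 GB left
disk 4: place f8 (604 GB), 396 GB left
disk 3: place f9 (97 GB), 370 GB left
disk 3: place f10 (276 GB), 94 GB left
4 disks × 1000 GB = 4000 GB; used 3367 GB; unused 633 GB.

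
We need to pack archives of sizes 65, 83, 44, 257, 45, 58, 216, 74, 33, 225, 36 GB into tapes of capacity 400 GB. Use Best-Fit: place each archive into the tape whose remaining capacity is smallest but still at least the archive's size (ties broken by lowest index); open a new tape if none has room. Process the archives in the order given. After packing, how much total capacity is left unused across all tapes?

464

65 GB → tape 1 (remaining 335 GB)
83 GB → tape 1 (remaining 252 GB)
44 GB → tape 1 (remaining 208 GB)
257 GB → tape 2 (remaining 143 GB)
45 GB → tape 2 (remaining 98 GB)
58 GB → tape 2 (remaining 40 GB)
216 GB → tape 3 (remaining 184 GB)
74 GB → tape 3 (remaining 110 GB)
33 GB → tape 2 (remaining 7 GB)
225 GB → tape 4 (remaining 175 GB)
36 GB → tape 3 (remaining 74 GB)
4 tapes × 400 GB = 1600 GB; used 1136 GB; unused 464 GB.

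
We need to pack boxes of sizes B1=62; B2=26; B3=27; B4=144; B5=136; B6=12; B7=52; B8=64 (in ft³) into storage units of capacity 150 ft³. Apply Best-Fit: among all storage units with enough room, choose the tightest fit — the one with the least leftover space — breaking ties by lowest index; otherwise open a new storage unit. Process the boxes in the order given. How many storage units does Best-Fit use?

4

B1 (62 ft³) → storage unit 1 (remaining 88 ft³)
B2 (26 ft³) → storage unit 1 (remaining 62 ft³)
B3 (27 ft³) → storage unit 1 (remaining 35 ft³)
B4 (144 ft³) → storage unit 2 (remaining 6 ft³)
B5 (136 ft³) → storage unit 3 (remaining 14 ft³)
B6 (12 ft³) → storage unit 3 (remaining 2 ft³)
B7 (52 ft³) → storage unit 4 (remaining 98 ft³)
B8 (64 ft³) → storage unit 4 (remaining 34 ft³)
Final storage units: [62,26,27] [144] [136,12] [52,64].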